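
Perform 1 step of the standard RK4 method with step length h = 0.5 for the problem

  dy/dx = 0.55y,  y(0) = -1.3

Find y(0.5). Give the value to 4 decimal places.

RK4: k1 = f(x_n, y_n); k2 = f(x_n + h/2, y_n + (h/2)·k1); k3 = f(x_n + h/2, y_n + (h/2)·k2); k4 = f(x_n + h, y_n + h·k3); y_{n+1} = y_n + (h/6)·(k1 + 2k2 + 2k3 + k4).
x=0.000000, y=-1.300000:
  k1 = f(0.000000, -1.300000) = -0.715000
  k2 = f(0.250000, -1.478750) = -0.813313
  k3 = f(0.250000, -1.503328) = -0.826830
  k4 = f(0.500000, -1.713415) = -0.942378
  y ← -1.300000 + (0.5/6)·(k1 + 2k2 + 2k3 + k4) = -1.711472
y(0.5) ≈ -1.7115

-1.7115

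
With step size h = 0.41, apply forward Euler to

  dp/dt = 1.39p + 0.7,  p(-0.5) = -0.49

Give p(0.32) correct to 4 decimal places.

-0.4701

Euler: p_{n+1} = p_n + h·f(t_n, p_n).
t=-0.500000, p=-0.490000: f=0.018900 → p ← -0.490000 + 0.41·0.018900 = -0.482251
t=-0.090000, p=-0.482251: f=0.029671 → p ← -0.482251 + 0.41·0.029671 = -0.470086
p(0.32) ≈ -0.4701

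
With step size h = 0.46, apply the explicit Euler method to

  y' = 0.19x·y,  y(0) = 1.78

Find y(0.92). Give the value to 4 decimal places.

Euler: y_{n+1} = y_n + h·f(x_n, y_n).
x=0.000000, y=1.780000: f=0.000000 → y ← 1.780000 + 0.46·0.000000 = 1.780000
x=0.460000, y=1.780000: f=0.155572 → y ← 1.780000 + 0.46·0.155572 = 1.851563
y(0.92) ≈ 1.8516

1.8516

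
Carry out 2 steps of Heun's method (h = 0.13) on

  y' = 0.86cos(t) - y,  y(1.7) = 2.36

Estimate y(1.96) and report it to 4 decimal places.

Heun: k1 = f(t_n, y_n); k2 = f(t_n + h, y_n + h·k1); y_{n+1} = y_n + (h/2)·(k1 + k2).
t=1.700000, y=2.360000:
  k1 = f(1.700000, 2.360000) = -2.470806
  k2 = f(1.830000, 2.038795) = -2.259223
  y ← 2.360000 + (0.13/2)·(-2.470806 + (-2.259223)) = 2.052548
t=1.830000, y=2.052548:
  k1 = f(1.830000, 2.052548) = -2.272976
  k2 = f(1.960000, 1.757061) = -2.083390
  y ← 2.052548 + (0.13/2)·(-2.272976 + (-2.083390)) = 1.769384
y(1.96) ≈ 1.7694

1.7694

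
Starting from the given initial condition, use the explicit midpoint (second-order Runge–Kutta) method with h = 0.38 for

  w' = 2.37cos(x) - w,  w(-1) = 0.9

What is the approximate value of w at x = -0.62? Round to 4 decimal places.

1.1515

Midpoint: k1 = f(x_n, w_n); k2 = f(x_n + h/2, w_n + (h/2)·k1); w_{n+1} = w_n + h·k2.
x=-1.000000, w=0.900000:
  k1 = f(-1.000000, 0.900000) = 0.380516
  k2 = f(-0.810000, 0.972298) = 0.661813
  w ← 0.900000 + 0.38·0.661813 = 1.151489
w(-0.62) ≈ 1.1515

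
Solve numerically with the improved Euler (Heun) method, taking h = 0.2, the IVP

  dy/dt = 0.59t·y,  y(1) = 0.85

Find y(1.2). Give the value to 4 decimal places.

Heun: k1 = f(t_n, y_n); k2 = f(t_n + h, y_n + h·k1); y_{n+1} = y_n + (h/2)·(k1 + k2).
t=1.000000, y=0.850000:
  k1 = f(1.000000, 0.850000) = 0.501500
  k2 = f(1.200000, 0.950300) = 0.672812
  y ← 0.850000 + (0.2/2)·(0.501500 + 0.672812) = 0.967431
y(1.2) ≈ 0.9674

0.9674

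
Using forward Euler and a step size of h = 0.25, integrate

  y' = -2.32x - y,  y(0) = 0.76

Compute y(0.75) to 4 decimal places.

Euler: y_{n+1} = y_n + h·f(x_n, y_n).
x=0.000000, y=0.760000: f=-0.760000 → y ← 0.760000 + 0.25·(-0.760000) = 0.570000
x=0.250000, y=0.570000: f=-1.150000 → y ← 0.570000 + 0.25·(-1.150000) = 0.282500
x=0.500000, y=0.282500: f=-1.442500 → y ← 0.282500 + 0.25·(-1.442500) = -0.078125
y(0.75) ≈ -0.0781

-0.0781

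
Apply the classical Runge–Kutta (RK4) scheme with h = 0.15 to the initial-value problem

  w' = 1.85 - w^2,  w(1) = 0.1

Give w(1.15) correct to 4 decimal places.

0.3683

RK4: k1 = f(t_n, w_n); k2 = f(t_n + h/2, w_n + (h/2)·k1); k3 = f(t_n + h/2, w_n + (h/2)·k2); k4 = f(t_n + h, w_n + h·k3); w_{n+1} = w_n + (h/6)·(k1 + 2k2 + 2k3 + k4).
t=1.000000, w=0.100000:
  k1 = f(1.000000, 0.100000) = 1.840000
  k2 = f(1.075000, 0.238000) = 1.793356
  k3 = f(1.075000, 0.234502) = 1.795009
  k4 = f(1.150000, 0.369251) = 1.713653
  w ← 0.100000 + (0.15/6)·(k1 + 2k2 + 2k3 + k4) = 0.368260
w(1.15) ≈ 0.3683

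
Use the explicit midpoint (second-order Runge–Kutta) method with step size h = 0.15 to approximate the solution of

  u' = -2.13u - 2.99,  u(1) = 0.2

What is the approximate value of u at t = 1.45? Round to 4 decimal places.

Midpoint: k1 = f(t_n, u_n); k2 = f(t_n + h/2, u_n + (h/2)·k1); u_{n+1} = u_n + h·k2.
t=1.000000, u=0.200000:
  k1 = f(1.000000, 0.200000) = -3.416000
  k2 = f(1.075000, -0.056200) = -2.870294
  u ← 0.200000 + 0.15·(-2.870294) = -0.230544
t=1.150000, u=-0.230544:
  k1 = f(1.150000, -0.230544) = -2.498941
  k2 = f(1.225000, -0.417965) = -2.099735
  u ← -0.230544 + 0.15·(-2.099735) = -0.545504
t=1.300000, u=-0.545504:
  k1 = f(1.300000, -0.545504) = -1.828076
  k2 = f(1.375000, -0.682610) = -1.536041
  u ← -0.545504 + 0.15·(-1.536041) = -0.775910
u(1.45) ≈ -0.7759

-0.7759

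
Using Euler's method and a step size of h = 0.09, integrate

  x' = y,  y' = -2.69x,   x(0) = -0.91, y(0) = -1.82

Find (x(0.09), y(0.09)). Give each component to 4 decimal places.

-1.0738, -1.5997

Euler on (x,y): x_{n+1} = x_n + h·x', y_{n+1} = y_n + h·y'.
0.000000: (-0.910000, -1.820000); f=(-1.820000, 2.447900) → (-1.073800, -1.599689)
(x(0.09), y(0.09)) ≈ (-1.0738, -1.5997)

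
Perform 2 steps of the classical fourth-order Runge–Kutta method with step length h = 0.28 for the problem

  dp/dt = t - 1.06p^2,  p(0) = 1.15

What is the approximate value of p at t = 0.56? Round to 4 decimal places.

RK4: k1 = f(t_n, p_n); k2 = f(t_n + h/2, p_n + (h/2)·k1); k3 = f(t_n + h/2, p_n + (h/2)·k2); k4 = f(t_n + h, p_n + h·k3); p_{n+1} = p_n + (h/6)·(k1 + 2k2 + 2k3 + k4).
t=0.000000, p=1.150000:
  k1 = f(0.000000, 1.150000) = -1.401850
  k2 = f(0.140000, 0.953741) = -0.824199
  k3 = f(0.140000, 1.034612) = -0.994648
  k4 = f(0.280000, 0.871499) = -0.525081
  p ← 1.150000 + (0.28/6)·(k1 + 2k2 + 2k3 + k4) = 0.890318
t=0.280000, p=0.890318:
  k1 = f(0.280000, 0.890318) = -0.560225
  k2 = f(0.420000, 0.811886) = -0.278708
  k3 = f(0.420000, 0.851298) = -0.348191
  k4 = f(0.560000, 0.792824) = -0.106284
  p ← 0.890318 + (0.28/6)·(k1 + 2k2 + 2k3 + k4) = 0.800703
p(0.56) ≈ 0.8007

0.8007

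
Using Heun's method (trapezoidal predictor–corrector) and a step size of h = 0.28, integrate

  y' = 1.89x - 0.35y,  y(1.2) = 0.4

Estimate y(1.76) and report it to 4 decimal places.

Heun: k1 = f(x_n, y_n); k2 = f(x_n + h, y_n + h·k1); y_{n+1} = y_n + (h/2)·(k1 + k2).
x=1.200000, y=0.400000:
  k1 = f(1.200000, 0.400000) = 2.128000
  k2 = f(1.480000, 0.995840) = 2.448656
  y ← 0.400000 + (0.28/2)·(2.128000 + 2.448656) = 1.040732
x=1.480000, y=1.040732:
  k1 = f(1.480000, 1.040732) = 2.432944
  k2 = f(1.760000, 1.721956) = 2.723715
  y ← 1.040732 + (0.28/2)·(2.432944 + 2.723715) = 1.762664
y(1.76) ≈ 1.7627

1.7627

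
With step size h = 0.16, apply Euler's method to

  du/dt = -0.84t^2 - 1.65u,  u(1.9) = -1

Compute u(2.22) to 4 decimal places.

-1.4691

Euler: u_{n+1} = u_n + h·f(t_n, u_n).
t=1.900000, u=-1.000000: f=-1.382400 → u ← -1.000000 + 0.16·(-1.382400) = -1.221184
t=2.060000, u=-1.221184: f=-1.549670 → u ← -1.221184 + 0.16·(-1.549670) = -1.469131
u(2.22) ≈ -1.4691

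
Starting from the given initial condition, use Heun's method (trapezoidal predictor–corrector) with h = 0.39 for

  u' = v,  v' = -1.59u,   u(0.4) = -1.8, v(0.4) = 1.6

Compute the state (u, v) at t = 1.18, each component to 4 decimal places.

Heun on (u,v): k1 = f(t_n, state_n); k2 = f(t_n + h, state_n + h·k1); state_{n+1} = state_n + (h/2)·(k1 + k2).
0.400000: (-1.800000, 1.600000)
  k1 = (1.600000, 2.862000)
  predictor → (-1.176000, 2.716180)
  k2 = (2.716180, 1.869840)
  → (-0.958345, 2.522709)
0.790000: (-0.958345, 2.522709)
  k1 = (2.522709, 1.523768)
  predictor → (0.025512, 3.116978)
  k2 = (3.116978, -0.040563)
  → (0.141394, 2.811934)
(u(1.18), v(1.18)) ≈ (0.1414, 2.8119)

0.1414, 2.8119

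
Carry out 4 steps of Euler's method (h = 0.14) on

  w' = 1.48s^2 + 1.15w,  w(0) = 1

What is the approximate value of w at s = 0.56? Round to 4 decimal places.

Euler: w_{n+1} = w_n + h·f(s_n, w_n).
s=0.000000, w=1.000000: f=1.150000 → w ← 1.000000 + 0.14·1.150000 = 1.161000
s=0.140000, w=1.161000: f=1.364158 → w ← 1.161000 + 0.14·1.364158 = 1.351982
s=0.280000, w=1.351982: f=1.670811 → w ← 1.351982 + 0.14·1.670811 = 1.585896
s=0.420000, w=1.585896: f=2.084852 → w ← 1.585896 + 0.14·2.084852 = 1.877775
w(0.56) ≈ 1.8778

1.8778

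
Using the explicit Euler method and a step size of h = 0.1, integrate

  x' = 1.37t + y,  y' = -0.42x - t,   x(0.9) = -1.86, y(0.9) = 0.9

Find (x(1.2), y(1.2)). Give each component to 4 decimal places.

-1.1845, 0.8070

Euler on (x,y): x_{n+1} = x_n + h·x', y_{n+1} = y_n + h·y'.
0.900000: (-1.860000, 0.900000); f=(2.133000, -0.118800) → (-1.646700, 0.888120)
1.000000: (-1.646700, 0.888120); f=(2.258120, -0.308386) → (-1.420888, 0.857281)
1.100000: (-1.420888, 0.857281); f=(2.364281, -0.503227) → (-1.184460, 0.806959)
(x(1.2), y(1.2)) ≈ (-1.1845, 0.8070)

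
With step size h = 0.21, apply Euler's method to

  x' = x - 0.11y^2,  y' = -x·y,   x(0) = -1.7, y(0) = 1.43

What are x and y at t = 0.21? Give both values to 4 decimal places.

Euler on (x,y): x_{n+1} = x_n + h·x', y_{n+1} = y_n + h·y'.
0.000000: (-1.700000, 1.430000); f=(-1.924939, 2.431000) → (-2.104237, 1.940510)
(x(0.21), y(0.21)) ≈ (-2.1042, 1.9405)

-2.1042, 1.9405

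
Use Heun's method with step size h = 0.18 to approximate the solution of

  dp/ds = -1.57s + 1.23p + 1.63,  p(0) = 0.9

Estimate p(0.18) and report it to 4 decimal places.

1.4218

Heun: k1 = f(s_n, p_n); k2 = f(s_n + h, p_n + h·k1); p_{n+1} = p_n + (h/2)·(k1 + k2).
s=0.000000, p=0.900000:
  k1 = f(0.000000, 0.900000) = 2.737000
  k2 = f(0.180000, 1.392660) = 3.060372
  p ← 0.900000 + (0.18/2)·(2.737000 + 3.060372) = 1.421763
p(0.18) ≈ 1.4218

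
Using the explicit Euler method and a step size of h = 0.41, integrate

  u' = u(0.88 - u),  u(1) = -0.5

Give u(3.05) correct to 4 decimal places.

Euler: u_{n+1} = u_n + h·f(t_n, u_n).
t=1.000000, u=-0.500000: f=-0.690000 → u ← -0.500000 + 0.41·(-0.690000) = -0.782900
t=1.410000, u=-0.782900: f=-1.301884 → u ← -0.782900 + 0.41·(-1.301884) = -1.316673
t=1.820000, u=-1.316673: f=-2.892299 → u ← -1.316673 + 0.41·(-2.892299) = -2.502515
t=2.230000, u=-2.502515: f=-8.464795 → u ← -2.502515 + 0.41·(-8.464795) = -5.973081
t=2.640000, u=-5.973081: f=-40.934007 → u ← -5.973081 + 0.41·(-40.934007) = -22.756024
u(3.05) ≈ -22.7560

-22.7560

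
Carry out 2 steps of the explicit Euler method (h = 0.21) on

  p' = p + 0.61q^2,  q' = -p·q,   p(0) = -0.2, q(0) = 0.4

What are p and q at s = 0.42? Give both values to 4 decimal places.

-0.2458, 0.4362

Euler on (p,q): p_{n+1} = p_n + h·p', q_{n+1} = q_n + h·q'.
0.000000: (-0.200000, 0.400000); f=(-0.102400, 0.080000) → (-0.221504, 0.416800)
0.210000: (-0.221504, 0.416800); f=(-0.115533, 0.092323) → (-0.245766, 0.436188)
(p(0.42), q(0.42)) ≈ (-0.2458, 0.4362)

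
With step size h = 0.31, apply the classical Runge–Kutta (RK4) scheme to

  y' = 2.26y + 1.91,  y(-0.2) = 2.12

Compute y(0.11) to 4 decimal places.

RK4: k1 = f(x_n, y_n); k2 = f(x_n + h/2, y_n + (h/2)·k1); k3 = f(x_n + h/2, y_n + (h/2)·k2); k4 = f(x_n + h, y_n + h·k3); y_{n+1} = y_n + (h/6)·(k1 + 2k2 + 2k3 + k4).
x=-0.200000, y=2.120000:
  k1 = f(-0.200000, 2.120000) = 6.701200
  k2 = f(-0.045000, 3.158686) = 9.048630
  k3 = f(-0.045000, 3.522538) = 9.870935
  k4 = f(0.110000, 5.179990) = 13.616777
  y ← 2.120000 + (0.31/6)·(k1 + 2k2 + 2k3 + k4) = 5.124784
y(0.11) ≈ 5.1248

5.1248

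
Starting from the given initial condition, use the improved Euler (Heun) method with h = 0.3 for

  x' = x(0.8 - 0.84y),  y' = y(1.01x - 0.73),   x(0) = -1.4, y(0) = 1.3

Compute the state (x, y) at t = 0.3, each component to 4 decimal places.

-1.4173, 0.7414

Heun on (x,y): k1 = f(t_n, state_n); k2 = f(t_n + h, state_n + h·k1); state_{n+1} = state_n + (h/2)·(k1 + k2).
0.000000: (-1.400000, 1.300000)
  k1 = (0.408800, -2.787200)
  predictor → (-1.277360, 0.463840)
  k2 = (-0.524196, -0.937019)
  → (-1.417309, 0.741367)
(x(0.3), y(0.3)) ≈ (-1.4173, 0.7414)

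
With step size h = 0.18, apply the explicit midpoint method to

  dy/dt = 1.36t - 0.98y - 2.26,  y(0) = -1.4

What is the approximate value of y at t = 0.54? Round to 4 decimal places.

Midpoint: k1 = f(t_n, y_n); k2 = f(t_n + h/2, y_n + (h/2)·k1); y_{n+1} = y_n + h·k2.
t=0.000000, y=-1.400000:
  k1 = f(0.000000, -1.400000) = -0.888000
  k2 = f(0.090000, -1.479920) = -0.687278
  y ← -1.400000 + 0.18·(-0.687278) = -1.523710
t=0.180000, y=-1.523710:
  k1 = f(0.180000, -1.523710) = -0.521964
  k2 = f(0.270000, -1.570687) = -0.353527
  y ← -1.523710 + 0.18·(-0.353527) = -1.587345
t=0.360000, y=-1.587345:
  k1 = f(0.360000, -1.587345) = -0.214802
  k2 = f(0.450000, -1.606677) = -0.073456
  y ← -1.587345 + 0.18·(-0.073456) = -1.600567
y(0.54) ≈ -1.6006

-1.6006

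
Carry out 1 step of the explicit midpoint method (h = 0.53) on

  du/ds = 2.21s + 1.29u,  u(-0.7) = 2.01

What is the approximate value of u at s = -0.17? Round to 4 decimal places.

3.0642

Midpoint: k1 = f(s_n, u_n); k2 = f(s_n + h/2, u_n + (h/2)·k1); u_{n+1} = u_n + h·k2.
s=-0.700000, u=2.010000:
  k1 = f(-0.700000, 2.010000) = 1.045900
  k2 = f(-0.435000, 2.287163) = 1.989091
  u ← 2.010000 + 0.53·1.989091 = 3.064218
u(-0.17) ≈ 3.0642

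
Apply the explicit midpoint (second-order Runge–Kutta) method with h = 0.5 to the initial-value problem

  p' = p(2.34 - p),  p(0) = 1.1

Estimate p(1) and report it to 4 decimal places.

2.0823

Midpoint: k1 = f(x_n, p_n); k2 = f(x_n + h/2, p_n + (h/2)·k1); p_{n+1} = p_n + h·k2.
x=0.000000, p=1.100000:
  k1 = f(0.000000, 1.100000) = 1.364000
  k2 = f(0.250000, 1.441000) = 1.295459
  p ← 1.100000 + 0.5·1.295459 = 1.747729
x=0.500000, p=1.747729:
  k1 = f(0.500000, 1.747729) = 1.035129
  k2 = f(0.750000, 2.006512) = 0.669148
  p ← 1.747729 + 0.5·0.669148 = 2.082304
p(1) ≈ 2.0823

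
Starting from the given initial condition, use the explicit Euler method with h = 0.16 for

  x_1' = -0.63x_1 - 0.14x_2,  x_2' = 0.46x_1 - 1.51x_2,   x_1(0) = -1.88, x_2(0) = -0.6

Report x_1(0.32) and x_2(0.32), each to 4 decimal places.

Euler on (x_1,x_2): x_1_{n+1} = x_1_n + h·x_1', x_2_{n+1} = x_2_n + h·x_2'.
0.000000: (-1.880000, -0.600000); f=(1.268400, 0.041200) → (-1.677056, -0.593408)
0.160000: (-1.677056, -0.593408); f=(1.139622, 0.124600) → (-1.494716, -0.573472)
(x_1(0.32), x_2(0.32)) ≈ (-1.4947, -0.5735)

-1.4947, -0.5735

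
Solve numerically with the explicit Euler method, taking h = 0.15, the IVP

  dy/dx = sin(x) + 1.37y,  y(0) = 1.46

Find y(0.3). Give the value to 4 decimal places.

Euler: y_{n+1} = y_n + h·f(x_n, y_n).
x=0.000000, y=1.460000: f=2.000200 → y ← 1.460000 + 0.15·2.000200 = 1.760030
x=0.150000, y=1.760030: f=2.560679 → y ← 1.760030 + 0.15·2.560679 = 2.144132
y(0.3) ≈ 2.1441

2.1441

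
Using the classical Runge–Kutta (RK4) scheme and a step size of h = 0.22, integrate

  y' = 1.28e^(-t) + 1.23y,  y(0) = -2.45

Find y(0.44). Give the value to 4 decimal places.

-3.5927

RK4: k1 = f(t_n, y_n); k2 = f(t_n + h/2, y_n + (h/2)·k1); k3 = f(t_n + h/2, y_n + (h/2)·k2); k4 = f(t_n + h, y_n + h·k3); y_{n+1} = y_n + (h/6)·(k1 + 2k2 + 2k3 + k4).
t=0.000000, y=-2.450000:
  k1 = f(0.000000, -2.450000) = -1.733500
  k2 = f(0.110000, -2.640685) = -2.101375
  k3 = f(0.110000, -2.681151) = -2.151148
  k4 = f(0.220000, -2.923253) = -2.568377
  y ← -2.450000 + (0.22/6)·(k1 + 2k2 + 2k3 + k4) = -2.919587
t=0.220000, y=-2.919587:
  k1 = f(0.220000, -2.919587) = -2.563868
  k2 = f(0.330000, -3.201613) = -3.017761
  k3 = f(0.330000, -3.251541) = -3.079173
  k4 = f(0.440000, -3.597005) = -3.599950
  y ← -2.919587 + (0.22/6)·(k1 + 2k2 + 2k3 + k4) = -3.592702
y(0.44) ≈ -3.5927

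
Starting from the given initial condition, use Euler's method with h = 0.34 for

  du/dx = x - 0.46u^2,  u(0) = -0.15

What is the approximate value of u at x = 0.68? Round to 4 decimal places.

Euler: u_{n+1} = u_n + h·f(x_n, u_n).
x=0.000000, u=-0.150000: f=-0.010350 → u ← -0.150000 + 0.34·(-0.010350) = -0.153519
x=0.340000, u=-0.153519: f=0.329159 → u ← -0.153519 + 0.34·0.329159 = -0.041605
u(0.68) ≈ -0.0416

-0.0416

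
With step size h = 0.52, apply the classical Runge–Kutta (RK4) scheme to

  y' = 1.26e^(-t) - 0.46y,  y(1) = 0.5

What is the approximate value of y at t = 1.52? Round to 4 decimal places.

RK4: k1 = f(t_n, y_n); k2 = f(t_n + h/2, y_n + (h/2)·k1); k3 = f(t_n + h/2, y_n + (h/2)·k2); k4 = f(t_n + h, y_n + h·k3); y_{n+1} = y_n + (h/6)·(k1 + 2k2 + 2k3 + k4).
t=1.000000, y=0.500000:
  k1 = f(1.000000, 0.500000) = 0.233528
  k2 = f(1.260000, 0.560717) = 0.099474
  k3 = f(1.260000, 0.525863) = 0.115507
  k4 = f(1.520000, 0.560064) = 0.017948
  y ← 0.500000 + (0.52/6)·(k1 + 2k2 + 2k3 + k4) = 0.559058
y(1.52) ≈ 0.5591

0.5591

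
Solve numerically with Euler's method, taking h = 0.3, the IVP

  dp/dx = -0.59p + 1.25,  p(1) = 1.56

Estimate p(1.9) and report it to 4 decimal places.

1.8072

Euler: p_{n+1} = p_n + h·f(x_n, p_n).
x=1.000000, p=1.560000: f=0.329600 → p ← 1.560000 + 0.3·0.329600 = 1.658880
x=1.300000, p=1.658880: f=0.271261 → p ← 1.658880 + 0.3·0.271261 = 1.740258
x=1.600000, p=1.740258: f=0.223248 → p ← 1.740258 + 0.3·0.223248 = 1.807233
p(1.9) ≈ 1.8072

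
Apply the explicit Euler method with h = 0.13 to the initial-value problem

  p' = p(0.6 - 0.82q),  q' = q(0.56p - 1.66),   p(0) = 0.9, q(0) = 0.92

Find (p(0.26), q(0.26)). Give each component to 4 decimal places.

Euler on (p,q): p_{n+1} = p_n + h·p', q_{n+1} = q_n + h·q'.
0.000000: (0.900000, 0.920000); f=(-0.138960, -1.063520) → (0.881935, 0.781742)
0.130000: (0.881935, 0.781742); f=(-0.036185, -0.911603) → (0.877231, 0.663234)
(p(0.26), q(0.26)) ≈ (0.8772, 0.6632)

0.8772, 0.6632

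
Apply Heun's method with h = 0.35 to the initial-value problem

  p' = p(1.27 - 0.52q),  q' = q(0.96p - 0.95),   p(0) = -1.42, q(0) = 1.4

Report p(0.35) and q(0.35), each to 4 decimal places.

-1.8892, 0.7133

Heun on (p,q): k1 = f(t_n, state_n); k2 = f(t_n + h, state_n + h·k1); state_{n+1} = state_n + (h/2)·(k1 + k2).
0.000000: (-1.420000, 1.400000)
  k1 = (-0.769640, -3.238480)
  predictor → (-1.689374, 0.266532)
  k2 = (-1.911363, -0.685467)
  → (-1.889176, 0.713309)
(p(0.35), q(0.35)) ≈ (-1.8892, 0.7133)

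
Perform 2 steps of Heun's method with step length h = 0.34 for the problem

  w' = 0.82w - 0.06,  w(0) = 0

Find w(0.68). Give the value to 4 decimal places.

Heun: k1 = f(x_n, w_n); k2 = f(x_n + h, w_n + h·k1); w_{n+1} = w_n + (h/2)·(k1 + k2).
x=0.000000, w=0.000000:
  k1 = f(0.000000, 0.000000) = -0.060000
  k2 = f(0.340000, -0.020400) = -0.076728
  w ← 0.000000 + (0.34/2)·(-0.060000 + (-0.076728)) = -0.023244
x=0.340000, w=-0.023244:
  k1 = f(0.340000, -0.023244) = -0.079060
  k2 = f(0.680000, -0.050124) = -0.101102
  w ← -0.023244 + (0.34/2)·(-0.079060 + (-0.101102)) = -0.053871
w(0.68) ≈ -0.0539

-0.0539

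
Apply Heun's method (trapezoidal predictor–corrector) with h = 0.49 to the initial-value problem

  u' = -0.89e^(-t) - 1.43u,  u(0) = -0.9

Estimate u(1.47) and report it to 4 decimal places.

-0.3455

Heun: k1 = f(t_n, u_n); k2 = f(t_n + h, u_n + h·k1); u_{n+1} = u_n + (h/2)·(k1 + k2).
t=0.000000, u=-0.900000:
  k1 = f(0.000000, -0.900000) = 0.397000
  k2 = f(0.490000, -0.705470) = 0.463585
  u ← -0.900000 + (0.49/2)·(0.397000 + 0.463585) = -0.689157
t=0.490000, u=-0.689157:
  k1 = f(0.490000, -0.689157) = 0.440257
  k2 = f(0.980000, -0.473431) = 0.342979
  u ← -0.689157 + (0.49/2)·(0.440257 + 0.342979) = -0.497264
t=0.980000, u=-0.497264:
  k1 = f(0.980000, -0.497264) = 0.377061
  k2 = f(1.470000, -0.312504) = 0.242247
  u ← -0.497264 + (0.49/2)·(0.377061 + 0.242247) = -0.345533
u(1.47) ≈ -0.3455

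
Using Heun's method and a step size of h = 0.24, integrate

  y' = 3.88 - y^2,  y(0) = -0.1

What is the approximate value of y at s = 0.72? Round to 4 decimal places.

Heun: k1 = f(s_n, y_n); k2 = f(s_n + h, y_n + h·k1); y_{n+1} = y_n + (h/2)·(k1 + k2).
s=0.000000, y=-0.100000:
  k1 = f(0.000000, -0.100000) = 3.870000
  k2 = f(0.240000, 0.828800) = 3.193091
  y ← -0.100000 + (0.24/2)·(3.870000 + 3.193091) = 0.747571
s=0.240000, y=0.747571:
  k1 = f(0.240000, 0.747571) = 3.321138
  k2 = f(0.480000, 1.544644) = 1.494075
  y ← 0.747571 + (0.24/2)·(3.321138 + 1.494075) = 1.325396
s=0.480000, y=1.325396:
  k1 = f(0.480000, 1.325396) = 2.123324
  k2 = f(0.720000, 1.834994) = 0.512796
  y ← 1.325396 + (0.24/2)·(2.123324 + 0.512796) = 1.641731
y(0.72) ≈ 1.6417

1.6417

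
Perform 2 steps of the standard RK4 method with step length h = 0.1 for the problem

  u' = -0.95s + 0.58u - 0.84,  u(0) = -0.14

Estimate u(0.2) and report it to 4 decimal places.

RK4: k1 = f(s_n, u_n); k2 = f(s_n + h/2, u_n + (h/2)·k1); k3 = f(s_n + h/2, u_n + (h/2)·k2); k4 = f(s_n + h, u_n + h·k3); u_{n+1} = u_n + (h/6)·(k1 + 2k2 + 2k3 + k4).
s=0.000000, u=-0.140000:
  k1 = f(0.000000, -0.140000) = -0.921200
  k2 = f(0.050000, -0.186060) = -0.995415
  k3 = f(0.050000, -0.189771) = -0.997567
  k4 = f(0.100000, -0.239757) = -1.074059
  u ← -0.140000 + (0.1/6)·(k1 + 2k2 + 2k3 + k4) = -0.239687
s=0.100000, u=-0.239687:
  k1 = f(0.100000, -0.239687) = -1.074018
  k2 = f(0.150000, -0.293388) = -1.152665
  k3 = f(0.150000, -0.297320) = -1.154946
  k4 = f(0.200000, -0.355182) = -1.236005
  u ← -0.239687 + (0.1/6)·(k1 + 2k2 + 2k3 + k4) = -0.355108
u(0.2) ≈ -0.3551

-0.3551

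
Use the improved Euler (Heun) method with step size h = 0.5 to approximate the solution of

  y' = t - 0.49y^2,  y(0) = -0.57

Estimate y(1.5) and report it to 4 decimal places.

0.3977

Heun: k1 = f(t_n, y_n); k2 = f(t_n + h, y_n + h·k1); y_{n+1} = y_n + (h/2)·(k1 + k2).
t=0.000000, y=-0.570000:
  k1 = f(0.000000, -0.570000) = -0.159201
  k2 = f(0.500000, -0.649600) = 0.293229
  y ← -0.570000 + (0.5/2)·(-0.159201 + 0.293229) = -0.536493
t=0.500000, y=-0.536493:
  k1 = f(0.500000, -0.536493) = 0.358966
  k2 = f(1.000000, -0.357010) = 0.937547
  y ← -0.536493 + (0.5/2)·(0.358966 + 0.937547) = -0.212365
t=1.000000, y=-0.212365:
  k1 = f(1.000000, -0.212365) = 0.977902
  k2 = f(1.500000, 0.276586) = 1.462515
  y ← -0.212365 + (0.5/2)·(0.977902 + 1.462515) = 0.397739
y(1.5) ≈ 0.3977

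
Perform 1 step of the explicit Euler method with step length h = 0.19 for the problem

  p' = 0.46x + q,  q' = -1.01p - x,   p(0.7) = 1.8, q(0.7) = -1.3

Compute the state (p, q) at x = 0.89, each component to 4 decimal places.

Euler on (p,q): p_{n+1} = p_n + h·p', q_{n+1} = q_n + h·q'.
0.700000: (1.800000, -1.300000); f=(-0.978000, -2.518000) → (1.614180, -1.778420)
(p(0.89), q(0.89)) ≈ (1.6142, -1.7784)

1.6142, -1.7784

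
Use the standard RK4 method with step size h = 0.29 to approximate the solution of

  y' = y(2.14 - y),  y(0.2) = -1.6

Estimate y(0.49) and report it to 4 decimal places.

RK4: k1 = f(t_n, y_n); k2 = f(t_n + h/2, y_n + (h/2)·k1); k3 = f(t_n + h/2, y_n + (h/2)·k2); k4 = f(t_n + h, y_n + h·k3); y_{n+1} = y_n + (h/6)·(k1 + 2k2 + 2k3 + k4).
t=0.200000, y=-1.600000:
  k1 = f(0.200000, -1.600000) = -5.984000
  k2 = f(0.345000, -2.467680) = -11.370280
  k3 = f(0.345000, -3.248691) = -17.506188
  k4 = f(0.490000, -6.676795) = -58.867926
  y ← -1.600000 + (0.29/6)·(k1 + 2k2 + 2k3 + k4) = -7.525902
y(0.49) ≈ -7.5259

-7.5259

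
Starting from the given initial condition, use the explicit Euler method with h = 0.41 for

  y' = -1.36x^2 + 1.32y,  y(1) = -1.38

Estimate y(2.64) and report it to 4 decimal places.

Euler: y_{n+1} = y_n + h·f(x_n, y_n).
x=1.000000, y=-1.380000: f=-3.181600 → y ← -1.380000 + 0.41·(-3.181600) = -2.684456
x=1.410000, y=-2.684456: f=-6.247298 → y ← -2.684456 + 0.41·(-6.247298) = -5.245848
x=1.820000, y=-5.245848: f=-11.429384 → y ← -5.245848 + 0.41·(-11.429384) = -9.931895
x=2.230000, y=-9.931895: f=-19.873246 → y ← -9.931895 + 0.41·(-19.873246) = -18.079926
y(2.64) ≈ -18.0799

-18.0799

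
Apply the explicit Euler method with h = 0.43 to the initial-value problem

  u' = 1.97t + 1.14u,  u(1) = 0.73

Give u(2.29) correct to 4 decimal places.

Euler: u_{n+1} = u_n + h·f(t_n, u_n).
t=1.000000, u=0.730000: f=2.802200 → u ← 0.730000 + 0.43·2.802200 = 1.934946
t=1.430000, u=1.934946: f=5.022938 → u ← 1.934946 + 0.43·5.022938 = 4.094810
t=1.860000, u=4.094810: f=8.332283 → u ← 4.094810 + 0.43·8.332283 = 7.677691
u(2.29) ≈ 7.6777

7.6777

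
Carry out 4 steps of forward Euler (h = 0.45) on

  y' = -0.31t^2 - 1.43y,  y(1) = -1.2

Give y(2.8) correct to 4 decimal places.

Euler: y_{n+1} = y_n + h·f(t_n, y_n).
t=1.000000, y=-1.200000: f=1.406000 → y ← -1.200000 + 0.45·1.406000 = -0.567300
t=1.450000, y=-0.567300: f=0.159464 → y ← -0.567300 + 0.45·0.159464 = -0.495541
t=1.900000, y=-0.495541: f=-0.410476 → y ← -0.495541 + 0.45·(-0.410476) = -0.680255
t=2.350000, y=-0.680255: f=-0.739210 → y ← -0.680255 + 0.45·(-0.739210) = -1.012900
y(2.8) ≈ -1.0129

-1.0129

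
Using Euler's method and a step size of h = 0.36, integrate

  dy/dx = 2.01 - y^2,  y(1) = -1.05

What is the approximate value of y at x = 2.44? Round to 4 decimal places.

1.1480

Euler: y_{n+1} = y_n + h·f(x_n, y_n).
x=1.000000, y=-1.050000: f=0.907500 → y ← -1.050000 + 0.36·0.907500 = -0.723300
x=1.360000, y=-0.723300: f=1.486837 → y ← -0.723300 + 0.36·1.486837 = -0.188039
x=1.720000, y=-0.188039: f=1.974641 → y ← -0.188039 + 0.36·1.974641 = 0.522832
x=2.080000, y=0.522832: f=1.736646 → y ← 0.522832 + 0.36·1.736646 = 1.148025
y(2.44) ≈ 1.1480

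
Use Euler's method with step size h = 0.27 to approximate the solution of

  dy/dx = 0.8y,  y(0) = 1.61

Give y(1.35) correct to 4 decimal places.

Euler: y_{n+1} = y_n + h·f(x_n, y_n).
x=0.000000, y=1.610000: f=1.288000 → y ← 1.610000 + 0.27·1.288000 = 1.957760
x=0.270000, y=1.957760: f=1.566208 → y ← 1.957760 + 0.27·1.566208 = 2.380636
x=0.540000, y=2.380636: f=1.904509 → y ← 2.380636 + 0.27·1.904509 = 2.894854
x=0.810000, y=2.894854: f=2.315883 → y ← 2.894854 + 0.27·2.315883 = 3.520142
x=1.080000, y=3.520142: f=2.816114 → y ← 3.520142 + 0.27·2.816114 = 4.280493
y(1.35) ≈ 4.2805

4.2805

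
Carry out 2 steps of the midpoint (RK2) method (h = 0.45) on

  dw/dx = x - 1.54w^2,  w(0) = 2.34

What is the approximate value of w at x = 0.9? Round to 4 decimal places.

2.3879

Midpoint: k1 = f(x_n, w_n); k2 = f(x_n + h/2, w_n + (h/2)·k1); w_{n+1} = w_n + h·k2.
x=0.000000, w=2.340000:
  k1 = f(0.000000, 2.340000) = -8.432424
  k2 = f(0.225000, 0.442705) = -0.076821
  w ← 2.340000 + 0.45·(-0.076821) = 2.305431
x=0.450000, w=2.305431:
  k1 = f(0.450000, 2.305431) = -7.735117
  k2 = f(0.675000, 0.565029) = 0.183342
  w ← 2.305431 + 0.45·0.183342 = 2.387935
w(0.9) ≈ 2.3879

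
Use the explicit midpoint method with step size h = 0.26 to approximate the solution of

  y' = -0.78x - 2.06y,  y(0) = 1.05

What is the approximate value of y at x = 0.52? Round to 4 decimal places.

Midpoint: k1 = f(x_n, y_n); k2 = f(x_n + h/2, y_n + (h/2)·k1); y_{n+1} = y_n + h·k2.
x=0.000000, y=1.050000:
  k1 = f(0.000000, 1.050000) = -2.163000
  k2 = f(0.130000, 0.768810) = -1.685149
  y ← 1.050000 + 0.26·(-1.685149) = 0.611861
x=0.260000, y=0.611861:
  k1 = f(0.260000, 0.611861) = -1.463234
  k2 = f(0.390000, 0.421641) = -1.172780
  y ← 0.611861 + 0.26·(-1.172780) = 0.306939
y(0.52) ≈ 0.3069

0.3069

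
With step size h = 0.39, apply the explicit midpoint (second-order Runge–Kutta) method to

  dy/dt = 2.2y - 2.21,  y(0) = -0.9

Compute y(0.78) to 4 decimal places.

-8.4333

Midpoint: k1 = f(t_n, y_n); k2 = f(t_n + h/2, y_n + (h/2)·k1); y_{n+1} = y_n + h·k2.
t=0.000000, y=-0.900000:
  k1 = f(0.000000, -0.900000) = -4.190000
  k2 = f(0.195000, -1.717050) = -5.987510
  y ← -0.900000 + 0.39·(-5.987510) = -3.235129
t=0.390000, y=-3.235129:
  k1 = f(0.390000, -3.235129) = -9.327284
  k2 = f(0.585000, -5.053949) = -13.328688
  y ← -3.235129 + 0.39·(-13.328688) = -8.433317
y(0.78) ≈ -8.4333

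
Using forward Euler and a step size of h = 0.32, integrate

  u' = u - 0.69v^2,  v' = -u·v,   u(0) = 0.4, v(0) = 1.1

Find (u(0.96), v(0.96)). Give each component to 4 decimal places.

0.0157, 0.8394

Euler on (u,v): u_{n+1} = u_n + h·u', v_{n+1} = v_n + h·v'.
0.000000: (0.400000, 1.100000); f=(-0.434900, -0.440000) → (0.260832, 0.959200)
0.320000: (0.260832, 0.959200); f=(-0.374013, -0.250190) → (0.141148, 0.879139)
0.640000: (0.141148, 0.879139); f=(-0.392143, -0.124089) → (0.015662, 0.839431)
(u(0.96), v(0.96)) ≈ (0.0157, 0.8394)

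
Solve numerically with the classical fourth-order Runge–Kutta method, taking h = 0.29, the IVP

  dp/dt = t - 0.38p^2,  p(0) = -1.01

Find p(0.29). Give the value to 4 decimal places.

-1.0909

RK4: k1 = f(t_n, p_n); k2 = f(t_n + h/2, p_n + (h/2)·k1); k3 = f(t_n + h/2, p_n + (h/2)·k2); k4 = f(t_n + h, p_n + h·k3); p_{n+1} = p_n + (h/6)·(k1 + 2k2 + 2k3 + k4).
t=0.000000, p=-1.010000:
  k1 = f(0.000000, -1.010000) = -0.387638
  k2 = f(0.145000, -1.066208) = -0.286983
  k3 = f(0.145000, -1.051613) = -0.275238
  k4 = f(0.290000, -1.089819) = -0.161328
  p ← -1.010000 + (0.29/6)·(k1 + 2k2 + 2k3 + k4) = -1.090881
p(0.29) ≈ -1.0909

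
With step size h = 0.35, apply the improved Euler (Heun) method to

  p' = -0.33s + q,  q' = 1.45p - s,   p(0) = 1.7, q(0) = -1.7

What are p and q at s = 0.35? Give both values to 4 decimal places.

1.2358, -1.0495

Heun on (p,q): k1 = f(s_n, state_n); k2 = f(s_n + h, state_n + h·k1); state_{n+1} = state_n + (h/2)·(k1 + k2).
0.000000: (1.700000, -1.700000)
  k1 = (-1.700000, 2.465000)
  predictor → (1.105000, -0.837250)
  k2 = (-0.952750, 1.252250)
  → (1.235769, -1.049481)
(p(0.35), q(0.35)) ≈ (1.2358, -1.0495)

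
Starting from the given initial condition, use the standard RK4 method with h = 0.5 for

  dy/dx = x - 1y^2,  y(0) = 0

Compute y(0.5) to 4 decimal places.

0.1231

RK4: k1 = f(x_n, y_n); k2 = f(x_n + h/2, y_n + (h/2)·k1); k3 = f(x_n + h/2, y_n + (h/2)·k2); k4 = f(x_n + h, y_n + h·k3); y_{n+1} = y_n + (h/6)·(k1 + 2k2 + 2k3 + k4).
x=0.000000, y=0.000000:
  k1 = f(0.000000, 0.000000) = 0.000000
  k2 = f(0.250000, 0.000000) = 0.250000
  k3 = f(0.250000, 0.062500) = 0.246094
  k4 = f(0.500000, 0.123047) = 0.484859
  y ← 0.000000 + (0.5/6)·(k1 + 2k2 + 2k3 + k4) = 0.123087
y(0.5) ≈ 0.1231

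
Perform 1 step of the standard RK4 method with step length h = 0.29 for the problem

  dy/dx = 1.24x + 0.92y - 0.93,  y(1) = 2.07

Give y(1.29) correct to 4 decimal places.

RK4: k1 = f(x_n, y_n); k2 = f(x_n + h/2, y_n + (h/2)·k1); k3 = f(x_n + h/2, y_n + (h/2)·k2); k4 = f(x_n + h, y_n + h·k3); y_{n+1} = y_n + (h/6)·(k1 + 2k2 + 2k3 + k4).
x=1.000000, y=2.070000:
  k1 = f(1.000000, 2.070000) = 2.214400
  k2 = f(1.145000, 2.391088) = 2.689601
  k3 = f(1.145000, 2.459992) = 2.752993
  k4 = f(1.290000, 2.868368) = 3.308498
  y ← 2.070000 + (0.29/6)·(k1 + 2k2 + 2k3 + k4) = 2.863057
y(1.29) ≈ 2.8631

2.8631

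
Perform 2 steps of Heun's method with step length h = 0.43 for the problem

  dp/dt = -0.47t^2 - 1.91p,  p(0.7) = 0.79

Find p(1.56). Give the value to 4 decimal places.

Heun: k1 = f(t_n, p_n); k2 = f(t_n + h, p_n + h·k1); p_{n+1} = p_n + (h/2)·(k1 + k2).
t=0.700000, p=0.790000:
  k1 = f(0.700000, 0.790000) = -1.739200
  k2 = f(1.130000, 0.042144) = -0.680638
  p ← 0.790000 + (0.43/2)·(-1.739200 + (-0.680638)) = 0.269735
t=1.130000, p=0.269735:
  k1 = f(1.130000, 0.269735) = -1.115337
  k2 = f(1.560000, -0.209860) = -0.742960
  p ← 0.269735 + (0.43/2)·(-1.115337 + (-0.742960)) = -0.129799
p(1.56) ≈ -0.1298

-0.1298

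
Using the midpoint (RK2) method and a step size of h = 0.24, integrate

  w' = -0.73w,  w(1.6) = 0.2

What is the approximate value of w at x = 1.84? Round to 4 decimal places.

0.1680

Midpoint: k1 = f(x_n, w_n); k2 = f(x_n + h/2, w_n + (h/2)·k1); w_{n+1} = w_n + h·k2.
x=1.600000, w=0.200000:
  k1 = f(1.600000, 0.200000) = -0.146000
  k2 = f(1.720000, 0.182480) = -0.133210
  w ← 0.200000 + 0.24·(-0.133210) = 0.168030
w(1.84) ≈ 0.1680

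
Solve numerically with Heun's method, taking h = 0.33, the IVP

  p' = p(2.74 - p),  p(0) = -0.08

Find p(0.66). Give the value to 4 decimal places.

Heun: k1 = f(t_n, p_n); k2 = f(t_n + h, p_n + h·k1); p_{n+1} = p_n + (h/2)·(k1 + k2).
t=0.000000, p=-0.080000:
  k1 = f(0.000000, -0.080000) = -0.225600
  k2 = f(0.330000, -0.154448) = -0.447042
  p ← -0.080000 + (0.33/2)·(-0.225600 + (-0.447042)) = -0.190986
t=0.330000, p=-0.190986:
  k1 = f(0.330000, -0.190986) = -0.559777
  k2 = f(0.660000, -0.375712) = -1.170611
  p ← -0.190986 + (0.33/2)·(-0.559777 + (-1.170611)) = -0.476500
p(0.66) ≈ -0.4765

-0.4765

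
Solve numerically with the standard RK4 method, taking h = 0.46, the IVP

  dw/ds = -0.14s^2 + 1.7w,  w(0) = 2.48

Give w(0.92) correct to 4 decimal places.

11.7626

RK4: k1 = f(s_n, w_n); k2 = f(s_n + h/2, w_n + (h/2)·k1); k3 = f(s_n + h/2, w_n + (h/2)·k2); k4 = f(s_n + h, w_n + h·k3); w_{n+1} = w_n + (h/6)·(k1 + 2k2 + 2k3 + k4).
s=0.000000, w=2.480000:
  k1 = f(0.000000, 2.480000) = 4.216000
  k2 = f(0.230000, 3.449680) = 5.857050
  k3 = f(0.230000, 3.827122) = 6.498701
  k4 = f(0.460000, 5.469402) = 9.268360
  w ← 2.480000 + (0.46/6)·(k1 + 2k2 + 2k3 + k4) = 5.408349
s=0.460000, w=5.408349:
  k1 = f(0.460000, 5.408349) = 9.164570
  k2 = f(0.690000, 7.516200) = 12.710887
  k3 = f(0.690000, 8.331853) = 14.097497
  k4 = f(0.920000, 11.893198) = 20.099940
  w ← 5.408349 + (0.46/6)·(k1 + 2k2 + 2k3 + k4) = 11.762581
w(0.92) ≈ 11.7626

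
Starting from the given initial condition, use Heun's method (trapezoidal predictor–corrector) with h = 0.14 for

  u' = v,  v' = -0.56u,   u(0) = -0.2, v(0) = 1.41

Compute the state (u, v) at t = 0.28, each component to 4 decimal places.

Heun on (u,v): k1 = f(t_n, state_n); k2 = f(t_n + h, state_n + h·k1); state_{n+1} = state_n + (h/2)·(k1 + k2).
0.000000: (-0.200000, 1.410000)
  k1 = (1.410000, 0.112000)
  predictor → (-0.002600, 1.425680)
  k2 = (1.425680, 0.001456)
  → (-0.001502, 1.417942)
0.140000: (-0.001502, 1.417942)
  k1 = (1.417942, 0.000841)
  predictor → (0.197009, 1.418060)
  k2 = (1.418060, -0.110325)
  → (0.197018, 1.410278)
(u(0.28), v(0.28)) ≈ (0.1970, 1.4103)

0.1970, 1.4103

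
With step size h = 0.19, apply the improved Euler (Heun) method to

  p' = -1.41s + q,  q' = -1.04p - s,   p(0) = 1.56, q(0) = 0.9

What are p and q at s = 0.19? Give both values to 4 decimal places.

1.6763, 0.5568

Heun on (p,q): k1 = f(s_n, state_n); k2 = f(s_n + h, state_n + h·k1); state_{n+1} = state_n + (h/2)·(k1 + k2).
0.000000: (1.560000, 0.900000)
  k1 = (0.900000, -1.622400)
  predictor → (1.731000, 0.591744)
  k2 = (0.323844, -1.990240)
  → (1.676265, 0.556799)
(p(0.19), q(0.19)) ≈ (1.6763, 0.5568)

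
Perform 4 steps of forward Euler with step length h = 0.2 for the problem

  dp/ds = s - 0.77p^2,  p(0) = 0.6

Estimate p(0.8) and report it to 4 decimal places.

Euler: p_{n+1} = p_n + h·f(s_n, p_n).
s=0.000000, p=0.600000: f=-0.277200 → p ← 0.600000 + 0.2·(-0.277200) = 0.544560
s=0.200000, p=0.544560: f=-0.028340 → p ← 0.544560 + 0.2·(-0.028340) = 0.538892
s=0.400000, p=0.538892: f=0.176388 → p ← 0.538892 + 0.2·0.176388 = 0.574170
s=0.600000, p=0.574170: f=0.346153 → p ← 0.574170 + 0.2·0.346153 = 0.643400
p(0.8) ≈ 0.6434

0.6434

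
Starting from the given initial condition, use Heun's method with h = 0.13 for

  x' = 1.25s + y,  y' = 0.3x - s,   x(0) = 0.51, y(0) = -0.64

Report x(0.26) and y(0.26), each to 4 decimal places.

Heun on (x,y): k1 = f(s_n, state_n); k2 = f(s_n + h, state_n + h·k1); state_{n+1} = state_n + (h/2)·(k1 + k2).
0.000000: (0.510000, -0.640000)
  k1 = (-0.640000, 0.153000)
  predictor → (0.426800, -0.620110)
  k2 = (-0.457610, -0.001960)
  → (0.438655, -0.630182)
0.130000: (0.438655, -0.630182)
  k1 = (-0.467682, 0.001597)
  predictor → (0.377857, -0.629975)
  k2 = (-0.304975, -0.146643)
  → (0.388433, -0.639610)
(x(0.26), y(0.26)) ≈ (0.3884, -0.6396)

0.3884, -0.6396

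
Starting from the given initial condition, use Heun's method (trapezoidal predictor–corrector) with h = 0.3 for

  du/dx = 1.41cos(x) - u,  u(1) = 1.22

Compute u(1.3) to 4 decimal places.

Heun: k1 = f(x_n, u_n); k2 = f(x_n + h, u_n + h·k1); u_{n+1} = u_n + (h/2)·(k1 + k2).
x=1.000000, u=1.220000:
  k1 = f(1.000000, 1.220000) = -0.458174
  k2 = f(1.300000, 1.082548) = -0.705375
  u ← 1.220000 + (0.3/2)·(-0.458174 + (-0.705375)) = 1.045468
u(1.3) ≈ 1.0455

1.0455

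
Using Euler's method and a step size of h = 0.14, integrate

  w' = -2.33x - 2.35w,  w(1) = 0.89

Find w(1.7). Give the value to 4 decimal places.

-1.0651

Euler: w_{n+1} = w_n + h·f(x_n, w_n).
x=1.000000, w=0.890000: f=-4.421500 → w ← 0.890000 + 0.14·(-4.421500) = 0.270990
x=1.140000, w=0.270990: f=-3.293026 → w ← 0.270990 + 0.14·(-3.293026) = -0.190034
x=1.280000, w=-0.190034: f=-2.535821 → w ← -0.190034 + 0.14·(-2.535821) = -0.545049
x=1.420000, w=-0.545049: f=-2.027736 → w ← -0.545049 + 0.14·(-2.027736) = -0.828932
x=1.560000, w=-0.828932: f=-1.686811 → w ← -0.828932 + 0.14·(-1.686811) = -1.065085
w(1.7) ≈ -1.0651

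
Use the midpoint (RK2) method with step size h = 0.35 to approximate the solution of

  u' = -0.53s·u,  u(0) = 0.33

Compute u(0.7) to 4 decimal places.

Midpoint: k1 = f(s_n, u_n); k2 = f(s_n + h/2, u_n + (h/2)·k1); u_{n+1} = u_n + h·k2.
s=0.000000, u=0.330000:
  k1 = f(0.000000, 0.330000) = 0.000000
  k2 = f(0.175000, 0.330000) = -0.030608
  u ← 0.330000 + 0.35·(-0.030608) = 0.319287
s=0.350000, u=0.319287:
  k1 = f(0.350000, 0.319287) = -0.059228
  k2 = f(0.525000, 0.308923) = -0.085958
  u ← 0.319287 + 0.35·(-0.085958) = 0.289202
u(0.7) ≈ 0.2892

0.2892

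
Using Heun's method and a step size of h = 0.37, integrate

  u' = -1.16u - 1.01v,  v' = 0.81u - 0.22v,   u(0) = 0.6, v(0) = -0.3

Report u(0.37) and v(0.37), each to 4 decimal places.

Heun on (u,v): k1 = f(t_n, state_n); k2 = f(t_n + h, state_n + h·k1); state_{n+1} = state_n + (h/2)·(k1 + k2).
0.000000: (0.600000, -0.300000)
  k1 = (-0.393000, 0.552000)
  predictor → (0.454590, -0.095760)
  k2 = (-0.430607, 0.389285)
  → (0.447633, -0.125862)
(u(0.37), v(0.37)) ≈ (0.4476, -0.1259)

0.4476, -0.1259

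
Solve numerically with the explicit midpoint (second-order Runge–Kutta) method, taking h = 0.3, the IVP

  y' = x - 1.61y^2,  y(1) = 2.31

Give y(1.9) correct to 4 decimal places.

Midpoint: k1 = f(x_n, y_n); k2 = f(x_n + h/2, y_n + (h/2)·k1); y_{n+1} = y_n + h·k2.
x=1.000000, y=2.310000:
  k1 = f(1.000000, 2.310000) = -7.591121
  k2 = f(1.150000, 1.171332) = -1.058949
  y ← 2.310000 + 0.3·(-1.058949) = 1.992315
x=1.300000, y=1.992315:
  k1 = f(1.300000, 1.992315) = -5.090605
  k2 = f(1.450000, 1.228724) = -0.980720
  y ← 1.992315 + 0.3·(-0.980720) = 1.698099
x=1.600000, y=1.698099:
  k1 = f(1.600000, 1.698099) = -3.042501
  k2 = f(1.750000, 1.241724) = -0.732425
  y ← 1.698099 + 0.3·(-0.732425) = 1.478372
y(1.9) ≈ 1.4784

1.4784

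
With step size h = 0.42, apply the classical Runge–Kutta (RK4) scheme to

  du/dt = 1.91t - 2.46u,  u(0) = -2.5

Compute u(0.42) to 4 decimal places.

RK4: k1 = f(t_n, u_n); k2 = f(t_n + h/2, u_n + (h/2)·k1); k3 = f(t_n + h/2, u_n + (h/2)·k2); k4 = f(t_n + h, u_n + h·k3); u_{n+1} = u_n + (h/6)·(k1 + 2k2 + 2k3 + k4).
t=0.000000, u=-2.500000:
  k1 = f(0.000000, -2.500000) = 6.150000
  k2 = f(0.210000, -1.208500) = 3.374010
  k3 = f(0.210000, -1.791458) = 4.808086
  k4 = f(0.420000, -0.480604) = 1.984485
  u ← -2.500000 + (0.42/6)·(k1 + 2k2 + 2k3 + k4) = -0.785093
u(0.42) ≈ -0.7851

-0.7851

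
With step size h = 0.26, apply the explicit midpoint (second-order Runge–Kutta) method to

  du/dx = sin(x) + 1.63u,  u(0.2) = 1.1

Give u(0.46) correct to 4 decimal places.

1.7602

Midpoint: k1 = f(x_n, u_n); k2 = f(x_n + h/2, u_n + (h/2)·k1); u_{n+1} = u_n + h·k2.
x=0.200000, u=1.100000:
  k1 = f(0.200000, 1.100000) = 1.991669
  k2 = f(0.330000, 1.358917) = 2.539078
  u ← 1.100000 + 0.26·2.539078 = 1.760160
u(0.46) ≈ 1.7602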